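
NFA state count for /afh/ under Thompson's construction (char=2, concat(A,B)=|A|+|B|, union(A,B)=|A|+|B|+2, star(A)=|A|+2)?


Syntax tree has 3 char leaf(s), 0 union(s), 0 star(s)
chars contribute 3×2 = 6; each union adds +2; each star adds +2
Total: 6 + 0 + 0 = 6 states


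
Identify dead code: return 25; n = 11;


statement follows a return and is unreachable
Dead: 'n = 11'


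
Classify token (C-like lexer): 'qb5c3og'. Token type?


Pattern: letter/underscore followed by alphanumerics, not a keyword
Type: IDENTIFIER


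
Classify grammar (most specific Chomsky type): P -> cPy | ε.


Single nonterminal LHS, but c^n y^n is not regular
Classification: Type 2 (Context-Free)


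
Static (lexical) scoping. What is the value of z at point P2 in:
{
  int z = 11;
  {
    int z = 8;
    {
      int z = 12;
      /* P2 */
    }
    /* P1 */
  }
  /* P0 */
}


z declared in the same block as P2
z = 12


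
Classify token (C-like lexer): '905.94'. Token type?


Pattern: digits with a decimal point
Type: FLOAT_LITERAL


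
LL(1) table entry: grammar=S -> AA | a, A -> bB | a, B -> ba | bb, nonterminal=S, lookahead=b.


For [S, b]: 'b' ∈ FIRST(AA)
Entry: S -> AA


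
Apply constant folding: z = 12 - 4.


12 - 4 = 8 at compile time
Optimized: z = 8


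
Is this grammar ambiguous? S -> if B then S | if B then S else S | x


dangling else: 'if B then if B then x else x' parses two ways
Ambiguous


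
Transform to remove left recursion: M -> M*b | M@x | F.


Left-recursive alternatives: M*b, M@x; non-recursive: F
Introduce M': M -> FM', M' -> *bM' | @xM' | ε


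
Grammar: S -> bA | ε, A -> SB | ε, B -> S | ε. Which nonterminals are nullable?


A nonterminal is nullable iff some alternative derives ε (directly, or every symbol in it is nullable)
Nullable: {A, B, S}


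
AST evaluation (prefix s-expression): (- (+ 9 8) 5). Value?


Evaluate inner: (+ 9 8) = 17
Evaluate root: (- 17 5) = 12
Result: 12


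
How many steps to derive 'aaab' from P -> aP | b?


Derivation: P => aP => aaP => aaaP => aaab
Steps: 4


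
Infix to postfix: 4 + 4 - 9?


Left to right (same or higher precedence on left)
Postfix: 4 4 + 9 -


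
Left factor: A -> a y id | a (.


Common prefix: 'a'
Factored: A -> a A', A' -> y id | (


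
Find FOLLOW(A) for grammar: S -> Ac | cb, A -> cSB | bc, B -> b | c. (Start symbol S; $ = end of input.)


$ ∈ FOLLOW(S). For each A -> αBβ: add FIRST(β)\{ε} to FOLLOW(B); if β nullable, add FOLLOW(A).
FOLLOW(A) = {c}


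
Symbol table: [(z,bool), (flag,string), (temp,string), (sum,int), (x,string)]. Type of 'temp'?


Lookup 'temp' → type string


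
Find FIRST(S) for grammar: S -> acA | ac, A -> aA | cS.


Per alternative of S: FIRST(acA) = {a}; FIRST(ac) = {a}
FIRST(S) = {a}


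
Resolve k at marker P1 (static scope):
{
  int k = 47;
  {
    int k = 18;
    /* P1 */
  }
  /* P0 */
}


k declared in the same block as P1
k = 18


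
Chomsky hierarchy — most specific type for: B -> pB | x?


Right-linear: every RHS is a terminal or a terminal followed by one nonterminal
Classification: Type 3 (Regular)


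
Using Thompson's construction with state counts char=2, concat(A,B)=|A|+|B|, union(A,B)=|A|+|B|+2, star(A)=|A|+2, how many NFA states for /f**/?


Syntax tree has 1 char leaf(s), 0 union(s), 2 star(s)
chars contribute 1×2 = 2; each union adds +2; each star adds +2
Total: 2 + 0 + 4 = 6 states


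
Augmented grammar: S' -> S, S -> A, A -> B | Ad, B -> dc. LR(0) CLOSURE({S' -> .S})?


Start: S' -> .S
For each item with dot before a nonterminal B, add B -> .γ for every B-production
Closure: [S' -> .S, S -> .A, A -> .B, A -> .Ad, B -> .dc]


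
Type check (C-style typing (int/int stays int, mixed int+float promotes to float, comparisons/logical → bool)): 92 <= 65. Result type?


Operand types: int <= int
Rule: comparison yields bool
Result type: bool


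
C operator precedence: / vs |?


'/' is multiplicative (level 10); '|' is bitwise OR (level 3)
Higher level binds tighter
'/' has higher precedence than '|'


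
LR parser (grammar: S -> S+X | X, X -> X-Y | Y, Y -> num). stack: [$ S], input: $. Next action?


start symbol S on stack, input exhausted
Action: accept


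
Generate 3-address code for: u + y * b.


Break into single-operator statements:
t1 = y * b
t2 = u + t1


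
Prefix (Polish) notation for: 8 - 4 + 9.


left-to-right (same/higher precedence on left): tree is (+ (- 8 4) 9)
Prefix: + - 8 4 9


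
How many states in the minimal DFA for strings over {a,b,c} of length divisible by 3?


Track length mod 3: states 0..2, accept at 0
Minimal DFA: 3 states


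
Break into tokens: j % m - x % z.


Scan left to right, longest-match per lexeme
Tokens: ID(j), OP(%), ID(m), OP(-), ID(x), OP(%), ID(z)


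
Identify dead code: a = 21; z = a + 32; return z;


a is read by z's definition; z is returned
No dead code


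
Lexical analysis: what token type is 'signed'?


Pattern: reserved word
Type: KEYWORD


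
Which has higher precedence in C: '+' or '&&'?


'+' is additive (level 9); '&&' is logical AND (level 2)
Higher level binds tighter
'+' has higher precedence than '&&'


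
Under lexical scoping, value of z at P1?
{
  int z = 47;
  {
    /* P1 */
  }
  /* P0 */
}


P1's block does not declare z; resolves to the enclosing declaration at depth 0
z = 47


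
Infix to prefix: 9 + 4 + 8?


left-to-right (same/higher precedence on left): tree is (+ (+ 9 4) 8)
Prefix: + + 9 4 8


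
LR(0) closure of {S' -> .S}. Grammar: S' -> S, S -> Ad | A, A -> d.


Start: S' -> .S
For each item with dot before a nonterminal B, add B -> .γ for every B-production
Closure: [S' -> .S, S -> .Ad, S -> .A, A -> .d]


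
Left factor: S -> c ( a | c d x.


Common prefix: 'c'
Factored: S -> c S', S' -> ( a | d x


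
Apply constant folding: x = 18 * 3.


18 * 3 = 54 at compile time
Optimized: x = 54


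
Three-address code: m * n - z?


Break into single-operator statements:
t1 = m * n
t2 = t1 - z


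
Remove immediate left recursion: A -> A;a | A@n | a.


Left-recursive alternatives: A;a, A@n; non-recursive: a
Introduce A': A -> aA', A' -> ;aA' | @nA' | ε


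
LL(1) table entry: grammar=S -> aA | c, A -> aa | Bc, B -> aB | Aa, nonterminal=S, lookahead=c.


For [S, c]: 'c' ∈ FIRST(c)
Entry: S -> c


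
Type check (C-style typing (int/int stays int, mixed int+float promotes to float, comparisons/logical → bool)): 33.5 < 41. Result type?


Operand types: float < int
Rule: comparison yields bool
Result type: bool


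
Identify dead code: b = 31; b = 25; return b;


first assignment to b is overwritten before any read
Dead: 'b = 31'


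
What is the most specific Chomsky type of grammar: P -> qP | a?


Right-linear: every RHS is a terminal or a terminal followed by one nonterminal
Classification: Type 3 (Regular)


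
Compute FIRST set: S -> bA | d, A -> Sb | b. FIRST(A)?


Per alternative of A: FIRST(Sb) = {b, d}; FIRST(b) = {b}
FIRST(A) = {b, d}


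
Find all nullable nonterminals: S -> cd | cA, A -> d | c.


A nonterminal is nullable iff some alternative derives ε (directly, or every symbol in it is nullable)
Nullable: {}


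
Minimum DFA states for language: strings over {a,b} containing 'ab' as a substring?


KMP-style automaton: 2 progress states + 1 absorbing accept = 3
Minimal DFA: 3 states


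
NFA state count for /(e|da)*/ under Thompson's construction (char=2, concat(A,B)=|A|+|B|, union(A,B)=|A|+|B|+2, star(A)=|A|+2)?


Syntax tree has 3 char leaf(s), 1 union(s), 1 star(s)
chars contribute 3×2 = 6; each union adds +2; each star adds +2
Total: 6 + 2 + 2 = 10 states


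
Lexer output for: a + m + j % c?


Scan left to right, longest-match per lexeme
Tokens: ID(a), OP(+), ID(m), OP(+), ID(j), OP(%), ID(c)


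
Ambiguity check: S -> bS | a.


right-linear, alternatives start with distinct terminals 'b' vs 'a': unique leftmost derivation
Unambiguous


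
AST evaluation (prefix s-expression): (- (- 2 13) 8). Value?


Evaluate inner: (- 2 13) = -11
Evaluate root: (- -11 8) = -19
Result: -19


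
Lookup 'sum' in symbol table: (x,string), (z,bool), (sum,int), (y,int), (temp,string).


Lookup 'sum' → type int


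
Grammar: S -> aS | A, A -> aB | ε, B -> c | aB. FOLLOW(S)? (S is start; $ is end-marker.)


$ ∈ FOLLOW(S). For each A -> αBβ: add FIRST(β)\{ε} to FOLLOW(B); if β nullable, add FOLLOW(A).
FOLLOW(S) = {$}


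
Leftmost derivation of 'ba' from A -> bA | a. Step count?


Derivation: A => bA => ba
Steps: 2


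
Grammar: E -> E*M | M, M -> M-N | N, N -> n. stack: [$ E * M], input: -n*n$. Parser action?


'-' can extend M; shift to build M -> M-N
Action: shift


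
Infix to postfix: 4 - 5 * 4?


* has higher precedence, evaluate 5*4 first
Postfix: 4 5 4 * -


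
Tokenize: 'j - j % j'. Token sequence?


Scan left to right, longest-match per lexeme
Tokens: ID(j), OP(-), ID(j), OP(%), ID(j)


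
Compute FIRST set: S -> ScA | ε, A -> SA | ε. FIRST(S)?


Per alternative of S: FIRST(ScA) = {c}; FIRST(ε) = {ε}
FIRST(S) = {c, ε}


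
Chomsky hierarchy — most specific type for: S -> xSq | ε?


Single nonterminal LHS, but x^n q^n is not regular
Classification: Type 2 (Context-Free)


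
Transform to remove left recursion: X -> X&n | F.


Left-recursive alternatives: X&n; non-recursive: F
Introduce X': X -> FX', X' -> &nX' | ε


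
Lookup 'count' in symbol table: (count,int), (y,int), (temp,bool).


Lookup 'count' → type int


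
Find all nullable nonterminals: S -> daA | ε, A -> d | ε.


A nonterminal is nullable iff some alternative derives ε (directly, or every symbol in it is nullable)
Nullable: {A, S}


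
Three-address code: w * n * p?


Break into single-operator statements:
t1 = w * n
t2 = t1 * p


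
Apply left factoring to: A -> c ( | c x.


Common prefix: 'c'
Factored: A -> c A', A' -> ( | x


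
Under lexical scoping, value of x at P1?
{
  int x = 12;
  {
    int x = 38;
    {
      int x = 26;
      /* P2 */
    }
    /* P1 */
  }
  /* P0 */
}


x declared in the same block as P1
x = 38


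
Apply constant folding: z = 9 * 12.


9 * 12 = 108 at compile time
Optimized: z = 108


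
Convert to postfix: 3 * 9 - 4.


Left to right (same or higher precedence on left)
Postfix: 3 9 * 4 -


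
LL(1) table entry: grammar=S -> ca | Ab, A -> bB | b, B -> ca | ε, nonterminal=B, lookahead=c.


For [B, c]: 'c' ∈ FIRST(ca)
Entry: B -> ca


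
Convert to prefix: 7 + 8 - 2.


left-to-right (same/higher precedence on left): tree is (- (+ 7 8) 2)
Prefix: - + 7 8 2


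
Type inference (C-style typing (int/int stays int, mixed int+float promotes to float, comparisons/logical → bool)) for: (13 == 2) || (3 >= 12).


Operand types: bool || bool
Rule: logical operators take bool operands and yield bool
Result type: bool


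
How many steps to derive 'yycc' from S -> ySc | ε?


Derivation: S => ySc => yyScc => yycc
Steps: 3


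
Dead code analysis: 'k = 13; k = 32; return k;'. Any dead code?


first assignment to k is overwritten before any read
Dead: 'k = 13'


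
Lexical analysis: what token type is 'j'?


Pattern: letter/underscore followed by alphanumerics, not a keyword
Type: IDENTIFIER


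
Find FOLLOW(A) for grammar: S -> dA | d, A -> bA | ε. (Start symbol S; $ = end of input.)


$ ∈ FOLLOW(S). For each A -> αBβ: add FIRST(β)\{ε} to FOLLOW(B); if β nullable, add FOLLOW(A).
FOLLOW(A) = {$}


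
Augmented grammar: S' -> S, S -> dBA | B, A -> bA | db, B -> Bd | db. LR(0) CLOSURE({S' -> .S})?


Start: S' -> .S
For each item with dot before a nonterminal B, add B -> .γ for every B-production
Closure: [S' -> .S, S -> .dBA, S -> .B, B -> .Bd, B -> .db]


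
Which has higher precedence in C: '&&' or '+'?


'+' is additive (level 9); '&&' is logical AND (level 2)
Higher level binds tighter
'+' has higher precedence than '&&'


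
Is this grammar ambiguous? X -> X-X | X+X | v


'v-v+v' has two parse trees (no precedence encoded between - and +)
Ambiguous


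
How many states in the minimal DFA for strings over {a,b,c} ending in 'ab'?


Track the longest suffix of input matching a prefix of 'ab': 3 classes (prefixes of length 0..2)
Minimal DFA: 3 states


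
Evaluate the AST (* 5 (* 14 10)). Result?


Evaluate inner: (* 14 10) = 140
Evaluate root: (* 5 140) = 700
Result: 700


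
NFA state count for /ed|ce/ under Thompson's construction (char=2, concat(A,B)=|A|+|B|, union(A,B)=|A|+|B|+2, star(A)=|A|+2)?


Syntax tree has 4 char leaf(s), 1 union(s), 0 star(s)
chars contribute 4×2 = 8; each union adds +2; each star adds +2
Total: 8 + 2 + 0 = 10 states


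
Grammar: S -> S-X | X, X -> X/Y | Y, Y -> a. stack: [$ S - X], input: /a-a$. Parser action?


'/' can extend X; shift to build X -> X/Y
Action: shift


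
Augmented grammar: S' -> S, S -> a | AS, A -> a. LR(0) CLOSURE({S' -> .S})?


Start: S' -> .S
For each item with dot before a nonterminal B, add B -> .γ for every B-production
Closure: [S' -> .S, S -> .a, S -> .AS, A -> .a]


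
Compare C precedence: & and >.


'>' is relational (level 7); '&' is bitwise AND (level 5)
Higher level binds tighter
'>' has higher precedence than '&'


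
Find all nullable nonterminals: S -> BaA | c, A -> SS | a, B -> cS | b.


A nonterminal is nullable iff some alternative derives ε (directly, or every symbol in it is nullable)
Nullable: {}


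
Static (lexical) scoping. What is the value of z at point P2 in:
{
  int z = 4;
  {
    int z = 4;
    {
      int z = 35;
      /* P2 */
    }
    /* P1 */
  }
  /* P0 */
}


z declared in the same block as P2
z = 35


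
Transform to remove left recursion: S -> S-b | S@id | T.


Left-recursive alternatives: S-b, S@id; non-recursive: T
Introduce S': S -> TS', S' -> -bS' | @idS' | ε


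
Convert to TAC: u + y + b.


Break into single-operator statements:
t1 = u + y
t2 = t1 + b


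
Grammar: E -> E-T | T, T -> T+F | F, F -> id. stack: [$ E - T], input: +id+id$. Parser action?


'+' can extend T; shift to build T -> T+F
Action: shift


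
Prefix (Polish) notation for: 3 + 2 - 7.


left-to-right (same/higher precedence on left): tree is (- (+ 3 2) 7)
Prefix: - + 3 2 7


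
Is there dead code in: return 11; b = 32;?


statement follows a return and is unreachable
Dead: 'b = 32'


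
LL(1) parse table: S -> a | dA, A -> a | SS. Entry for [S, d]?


For [S, d]: 'd' ∈ FIRST(dA)
Entry: S -> dA


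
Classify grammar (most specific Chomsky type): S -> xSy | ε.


Single nonterminal LHS, but x^n y^n is not regular
Classification: Type 2 (Context-Free)


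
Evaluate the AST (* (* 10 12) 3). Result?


Evaluate inner: (* 10 12) = 120
Evaluate root: (* 120 3) = 360
Result: 360


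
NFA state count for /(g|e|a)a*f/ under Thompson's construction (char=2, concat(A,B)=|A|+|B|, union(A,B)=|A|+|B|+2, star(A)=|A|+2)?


Syntax tree has 5 char leaf(s), 2 union(s), 1 star(s)
chars contribute 5×2 = 10; each union adds +2; each star adds +2
Total: 10 + 4 + 2 = 16 states


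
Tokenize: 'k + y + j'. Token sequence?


Scan left to right, longest-match per lexeme
Tokens: ID(k), OP(+), ID(y), OP(+), ID(j)


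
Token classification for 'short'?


Pattern: reserved word
Type: KEYWORD


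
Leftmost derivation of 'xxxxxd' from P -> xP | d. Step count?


Derivation: P => xP => xxP => xxxP => xxxxP => xxxxxP => xxxxxd
Steps: 6


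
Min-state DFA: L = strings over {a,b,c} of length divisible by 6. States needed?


Track length mod 6: states 0..5, accept at 0
Minimal DFA: 6 states


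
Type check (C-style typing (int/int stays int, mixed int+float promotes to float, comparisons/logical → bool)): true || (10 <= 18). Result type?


Operand types: bool || bool
Rule: logical operators take bool operands and yield bool
Result type: bool


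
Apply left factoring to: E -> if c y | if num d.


Common prefix: 'if'
Factored: E -> if E', E' -> c y | num d


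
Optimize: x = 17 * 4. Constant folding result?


17 * 4 = 68 at compile time
Optimized: x = 68


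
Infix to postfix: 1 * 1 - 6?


Left to right (same or higher precedence on left)
Postfix: 1 1 * 6 -


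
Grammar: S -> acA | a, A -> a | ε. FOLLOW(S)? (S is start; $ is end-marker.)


$ ∈ FOLLOW(S). For each A -> αBβ: add FIRST(β)\{ε} to FOLLOW(B); if β nullable, add FOLLOW(A).
FOLLOW(S) = {$}


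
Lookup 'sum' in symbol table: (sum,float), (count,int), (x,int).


Lookup 'sum' → type float


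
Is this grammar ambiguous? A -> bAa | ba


balanced b^n…a^n: each string has a unique parse
Unambiguous


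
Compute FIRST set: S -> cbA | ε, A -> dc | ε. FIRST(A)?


Per alternative of A: FIRST(dc) = {d}; FIRST(ε) = {ε}
FIRST(A) = {d, ε}


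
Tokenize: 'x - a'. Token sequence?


Scan left to right, longest-match per lexeme
Tokens: ID(x), OP(-), ID(a)


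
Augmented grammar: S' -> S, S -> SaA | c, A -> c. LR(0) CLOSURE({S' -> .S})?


Start: S' -> .S
For each item with dot before a nonterminal B, add B -> .γ for every B-production
Closure: [S' -> .S, S -> .SaA, S -> .c]


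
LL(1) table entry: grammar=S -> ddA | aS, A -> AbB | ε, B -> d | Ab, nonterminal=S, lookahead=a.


For [S, a]: 'a' ∈ FIRST(aS)
Entry: S -> aS


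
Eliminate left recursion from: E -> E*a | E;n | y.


Left-recursive alternatives: E*a, E;n; non-recursive: y
Introduce E': E -> yE', E' -> *aE' | ;nE' | ε


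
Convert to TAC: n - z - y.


Break into single-operator statements:
t1 = n - z
t2 = t1 - y


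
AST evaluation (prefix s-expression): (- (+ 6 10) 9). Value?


Evaluate inner: (+ 6 10) = 16
Evaluate root: (- 16 9) = 7
Result: 7


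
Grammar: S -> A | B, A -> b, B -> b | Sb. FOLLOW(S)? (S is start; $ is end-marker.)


$ ∈ FOLLOW(S). For each A -> αBβ: add FIRST(β)\{ε} to FOLLOW(B); if β nullable, add FOLLOW(A).
FOLLOW(S) = {$, b}


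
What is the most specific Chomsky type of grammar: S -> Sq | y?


Left-linear: every RHS is a terminal or one nonterminal followed by a terminal
Classification: Type 3 (Regular)


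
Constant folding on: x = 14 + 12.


14 + 12 = 26 at compile time
Optimized: x = 26


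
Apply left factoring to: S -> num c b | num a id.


Common prefix: 'num'
Factored: S -> num S', S' -> c b | a id


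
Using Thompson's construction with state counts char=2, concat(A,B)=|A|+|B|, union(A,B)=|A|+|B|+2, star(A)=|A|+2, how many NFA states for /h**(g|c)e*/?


Syntax tree has 4 char leaf(s), 1 union(s), 3 star(s)
chars contribute 4×2 = 8; each union adds +2; each star adds +2
Total: 8 + 2 + 6 = 16 states


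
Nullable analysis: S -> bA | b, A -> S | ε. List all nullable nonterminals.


A nonterminal is nullable iff some alternative derives ε (directly, or every symbol in it is nullable)
Nullable: {A}


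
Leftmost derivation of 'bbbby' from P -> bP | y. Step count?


Derivation: P => bP => bbP => bbbP => bbbbP => bbbby
Steps: 5


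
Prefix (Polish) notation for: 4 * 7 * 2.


left-to-right (same/higher precedence on left): tree is (* (* 4 7) 2)
Prefix: * * 4 7 2


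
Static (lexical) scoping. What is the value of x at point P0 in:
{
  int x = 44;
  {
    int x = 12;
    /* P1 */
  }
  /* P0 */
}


x declared in the same block as P0
x = 44


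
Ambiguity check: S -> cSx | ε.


balanced c^n…x^n: each string has a unique parse
Unambiguous


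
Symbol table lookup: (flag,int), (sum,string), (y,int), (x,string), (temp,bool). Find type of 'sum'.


Lookup 'sum' → type string


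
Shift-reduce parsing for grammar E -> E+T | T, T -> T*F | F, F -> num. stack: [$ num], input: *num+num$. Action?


'num' on top is the handle for F -> num
Action: reduce (F -> num)


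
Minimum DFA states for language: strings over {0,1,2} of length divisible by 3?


Track length mod 3: states 0..2, accept at 0
Minimal DFA: 3 states


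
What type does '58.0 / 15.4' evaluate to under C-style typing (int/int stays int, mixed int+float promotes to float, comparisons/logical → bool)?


Operand types: float / float
Rule: mixed int/float promotes to float; int/int stays int
Result type: float


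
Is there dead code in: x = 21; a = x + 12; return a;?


x is read by a's definition; a is returned
No dead code


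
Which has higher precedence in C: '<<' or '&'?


'<<' is shift (level 8); '&' is bitwise AND (level 5)
Higher level binds tighter
'<<' has higher precedence than '&'


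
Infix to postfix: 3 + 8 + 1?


Left to right (same or higher precedence on left)
Postfix: 3 8 + 1 +


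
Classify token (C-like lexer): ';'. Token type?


Pattern: delimiter/punctuation
Type: PUNCTUATION


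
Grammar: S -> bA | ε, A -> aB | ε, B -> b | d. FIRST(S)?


Per alternative of S: FIRST(bA) = {b}; FIRST(ε) = {ε}
FIRST(S) = {b, ε}


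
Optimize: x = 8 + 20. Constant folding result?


8 + 20 = 28 at compile time
Optimized: x = 28


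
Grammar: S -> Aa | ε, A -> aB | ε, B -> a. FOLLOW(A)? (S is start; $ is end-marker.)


$ ∈ FOLLOW(S). For each A -> αBβ: add FIRST(β)\{ε} to FOLLOW(B); if β nullable, add FOLLOW(A).
FOLLOW(A) = {a}


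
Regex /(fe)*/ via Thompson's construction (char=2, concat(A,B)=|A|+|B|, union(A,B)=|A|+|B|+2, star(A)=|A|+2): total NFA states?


Syntax tree has 2 char leaf(s), 0 union(s), 1 star(s)
chars contribute 2×2 = 4; each union adds +2; each star adds +2
Total: 4 + 0 + 2 = 6 states


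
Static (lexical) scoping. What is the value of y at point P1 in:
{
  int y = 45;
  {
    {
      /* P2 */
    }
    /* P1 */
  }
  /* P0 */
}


P1's block does not declare y; resolves to the enclosing declaration at depth 0
y = 45


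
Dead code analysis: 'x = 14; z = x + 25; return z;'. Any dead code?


x is read by z's definition; z is returned
No dead code


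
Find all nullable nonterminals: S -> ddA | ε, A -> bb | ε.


A nonterminal is nullable iff some alternative derives ε (directly, or every symbol in it is nullable)
Nullable: {A, S}


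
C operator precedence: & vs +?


'+' is additive (level 9); '&' is bitwise AND (level 5)
Higher level binds tighter
'+' has higher precedence than '&'


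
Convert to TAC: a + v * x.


Break into single-operator statements:
t1 = v * x
t2 = a + t1


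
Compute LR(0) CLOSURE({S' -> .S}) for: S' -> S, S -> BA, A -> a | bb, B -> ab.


Start: S' -> .S
For each item with dot before a nonterminal B, add B -> .γ for every B-production
Closure: [S' -> .S, S -> .BA, B -> .ab]


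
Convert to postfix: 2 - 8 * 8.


* has higher precedence, evaluate 8*8 first
Postfix: 2 8 8 * -


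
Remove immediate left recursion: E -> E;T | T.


Left-recursive alternatives: E;T; non-recursive: T
Introduce E': E -> TE', E' -> ;TE' | ε


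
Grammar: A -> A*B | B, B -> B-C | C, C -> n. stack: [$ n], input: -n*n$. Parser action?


'n' on top is the handle for C -> n
Action: reduce (C -> n)


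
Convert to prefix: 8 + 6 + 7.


left-to-right (same/higher precedence on left): tree is (+ (+ 8 6) 7)
Prefix: + + 8 6 7


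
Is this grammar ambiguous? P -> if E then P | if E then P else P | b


dangling else: 'if E then if E then b else b' parses two ways
Ambiguous


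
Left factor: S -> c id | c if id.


Common prefix: 'c'
Factored: S -> c S', S' -> id | if id


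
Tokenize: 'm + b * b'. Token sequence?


Scan left to right, longest-match per lexeme
Tokens: ID(m), OP(+), ID(b), OP(*), ID(b)


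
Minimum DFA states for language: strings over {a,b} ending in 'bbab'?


Track the longest suffix of input matching a prefix of 'bbab': 5 classes (prefixes of length 0..4)
Minimal DFA: 5 states


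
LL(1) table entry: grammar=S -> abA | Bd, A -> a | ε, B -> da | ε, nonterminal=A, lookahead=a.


For [A, a]: 'a' ∈ FIRST(a)
Entry: A -> a


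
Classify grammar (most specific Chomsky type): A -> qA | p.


Right-linear: every RHS is a terminal or a terminal followed by one nonterminal
Classification: Type 3 (Regular)


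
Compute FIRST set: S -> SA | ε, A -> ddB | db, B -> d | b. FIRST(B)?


Per alternative of B: FIRST(d) = {d}; FIRST(b) = {b}
FIRST(B) = {b, d}


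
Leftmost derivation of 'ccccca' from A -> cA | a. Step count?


Derivation: A => cA => ccA => cccA => ccccA => cccccA => ccccca
Steps: 6


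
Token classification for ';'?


Pattern: delimiter/punctuation
Type: PUNCTUATION


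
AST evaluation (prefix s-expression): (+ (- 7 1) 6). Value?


Evaluate inner: (- 7 1) = 6
Evaluate root: (+ 6 6) = 12
Result: 12


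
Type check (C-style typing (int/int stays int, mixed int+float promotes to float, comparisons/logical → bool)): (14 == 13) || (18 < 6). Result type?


Operand types: bool || bool
Rule: logical operators take bool operands and yield bool
Result type: bool


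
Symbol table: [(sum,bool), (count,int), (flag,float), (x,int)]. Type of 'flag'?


Lookup 'flag' → type float


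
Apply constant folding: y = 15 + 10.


15 + 10 = 25 at compile time
Optimized: y = 25


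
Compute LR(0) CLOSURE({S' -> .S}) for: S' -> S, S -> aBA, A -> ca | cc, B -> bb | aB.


Start: S' -> .S
For each item with dot before a nonterminal B, add B -> .γ for every B-production
Closure: [S' -> .S, S -> .aBA]


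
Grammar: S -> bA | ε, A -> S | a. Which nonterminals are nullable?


A nonterminal is nullable iff some alternative derives ε (directly, or every symbol in it is nullable)
Nullable: {A, S}


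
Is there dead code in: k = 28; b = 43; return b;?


k is assigned but never read
Dead: 'k = 28'


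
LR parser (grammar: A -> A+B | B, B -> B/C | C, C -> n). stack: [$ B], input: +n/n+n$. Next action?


lookahead ∉ {/} so B won't extend; reduce A -> B
Action: reduce (A -> B)


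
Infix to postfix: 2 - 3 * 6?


* has higher precedence, evaluate 3*6 first
Postfix: 2 3 6 * -


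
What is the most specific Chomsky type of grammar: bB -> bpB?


LHS has context (more than one symbol) and |LHS| ≤ |RHS|
Classification: Type 1 (Context-Sensitive)


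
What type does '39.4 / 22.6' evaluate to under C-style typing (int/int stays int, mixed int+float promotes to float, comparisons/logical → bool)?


Operand types: float / float
Rule: mixed int/float promotes to float; int/int stays int
Result type: float


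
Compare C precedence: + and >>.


'+' is additive (level 9); '>>' is shift (level 8)
Higher level binds tighter
'+' has higher precedence than '>>'


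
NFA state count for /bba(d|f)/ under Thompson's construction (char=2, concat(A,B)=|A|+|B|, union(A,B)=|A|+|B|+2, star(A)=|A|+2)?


Syntax tree has 5 char leaf(s), 1 union(s), 0 star(s)
chars contribute 5×2 = 10; each union adds +2; each star adds +2
Total: 10 + 2 + 0 = 12 states


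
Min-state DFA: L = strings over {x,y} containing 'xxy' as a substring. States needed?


KMP-style automaton: 3 progress states + 1 absorbing accept = 4
Minimal DFA: 4 states


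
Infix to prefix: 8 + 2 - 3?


left-to-right (same/higher precedence on left): tree is (- (+ 8 2) 3)
Prefix: - + 8 2 3


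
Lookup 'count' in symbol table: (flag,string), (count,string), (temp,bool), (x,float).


Lookup 'count' → type string


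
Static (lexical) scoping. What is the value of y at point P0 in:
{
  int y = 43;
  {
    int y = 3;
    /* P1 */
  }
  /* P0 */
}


y declared in the same block as P0
y = 43


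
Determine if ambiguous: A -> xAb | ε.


balanced x^n…b^n: each string has a unique parse
Unambiguous


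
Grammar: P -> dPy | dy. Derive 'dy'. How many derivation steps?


Derivation: P => dy
Steps: 1


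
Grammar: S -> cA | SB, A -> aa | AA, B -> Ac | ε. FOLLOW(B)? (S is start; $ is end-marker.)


$ ∈ FOLLOW(S). For each A -> αBβ: add FIRST(β)\{ε} to FOLLOW(B); if β nullable, add FOLLOW(A).
FOLLOW(B) = {$, a}


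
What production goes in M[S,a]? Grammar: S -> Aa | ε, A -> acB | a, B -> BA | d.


For [S, a]: 'a' ∈ FIRST(Aa)
Entry: S -> Aa


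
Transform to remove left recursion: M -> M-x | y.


Left-recursive alternatives: M-x; non-recursive: y
Introduce M': M -> yM', M' -> -xM' | ε


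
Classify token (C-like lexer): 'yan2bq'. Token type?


Pattern: letter/underscore followed by alphanumerics, not a keyword
Type: IDENTIFIER


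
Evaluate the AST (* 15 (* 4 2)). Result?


Evaluate inner: (* 4 2) = 8
Evaluate root: (* 15 8) = 120
Result: 120


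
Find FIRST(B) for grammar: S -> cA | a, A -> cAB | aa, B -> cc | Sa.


Per alternative of B: FIRST(cc) = {c}; FIRST(Sa) = {a, c}
FIRST(B) = {a, c}


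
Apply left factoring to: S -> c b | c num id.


Common prefix: 'c'
Factored: S -> c S', S' -> b | num id


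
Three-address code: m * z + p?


Break into single-operator statements:
t1 = m * z
t2 = t1 + p


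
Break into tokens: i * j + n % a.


Scan left to right, longest-match per lexeme
Tokens: ID(i), OP(*), ID(j), OP(+), ID(n), OP(%), ID(a)


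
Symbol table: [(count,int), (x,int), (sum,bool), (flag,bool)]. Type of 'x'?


Lookup 'x' → type int


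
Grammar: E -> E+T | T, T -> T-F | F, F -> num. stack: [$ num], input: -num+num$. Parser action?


'num' on top is the handle for F -> num
Action: reduce (F -> num)


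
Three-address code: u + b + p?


Break into single-operator statements:
t1 = u + b
t2 = t1 + p


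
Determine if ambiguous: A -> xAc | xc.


balanced x^n…c^n: each string has a unique parse
Unambiguous


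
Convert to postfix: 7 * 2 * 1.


Left to right (same or higher precedence on left)
Postfix: 7 2 * 1 *


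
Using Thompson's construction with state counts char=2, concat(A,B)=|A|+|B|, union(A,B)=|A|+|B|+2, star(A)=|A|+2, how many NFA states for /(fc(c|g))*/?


Syntax tree has 4 char leaf(s), 1 union(s), 1 star(s)
chars contribute 4×2 = 8; each union adds +2; each star adds +2
Total: 8 + 2 + 2 = 12 states


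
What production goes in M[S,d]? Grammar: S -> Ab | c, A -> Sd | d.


For [S, d]: 'd' ∈ FIRST(Ab)
Entry: S -> Ab


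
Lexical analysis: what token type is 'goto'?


Pattern: reserved word
Type: KEYWORD


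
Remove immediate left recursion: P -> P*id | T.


Left-recursive alternatives: P*id; non-recursive: T
Introduce P': P -> TP', P' -> *idP' | ε


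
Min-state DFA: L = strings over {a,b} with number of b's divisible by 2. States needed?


Track (count of b) mod 2: states 0..1, accept at 0
Minimal DFA: 2 states


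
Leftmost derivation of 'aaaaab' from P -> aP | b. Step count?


Derivation: P => aP => aaP => aaaP => aaaaP => aaaaaP => aaaaab
Steps: 6


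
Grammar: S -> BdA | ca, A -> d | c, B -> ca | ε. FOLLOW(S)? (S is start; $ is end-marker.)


$ ∈ FOLLOW(S). For each A -> αBβ: add FIRST(β)\{ε} to FOLLOW(B); if β nullable, add FOLLOW(A).
FOLLOW(S) = {$}


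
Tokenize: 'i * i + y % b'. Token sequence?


Scan left to right, longest-match per lexeme
Tokens: ID(i), OP(*), ID(i), OP(+), ID(y), OP(%), ID(b)


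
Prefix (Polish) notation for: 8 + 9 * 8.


'*' binds tighter: tree is (+ 8 (* 9 8))
Prefix: + 8 * 9 8


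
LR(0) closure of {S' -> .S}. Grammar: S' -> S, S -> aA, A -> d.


Start: S' -> .S
For each item with dot before a nonterminal B, add B -> .γ for every B-production
Closure: [S' -> .S, S -> .aA]


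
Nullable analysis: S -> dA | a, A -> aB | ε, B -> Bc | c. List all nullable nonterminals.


A nonterminal is nullable iff some alternative derives ε (directly, or every symbol in it is nullable)
Nullable: {A}


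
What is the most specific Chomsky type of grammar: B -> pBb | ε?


Single nonterminal LHS, but p^n b^n is not regular
Classification: Type 2 (Context-Free)


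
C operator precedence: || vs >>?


'>>' is shift (level 8); '||' is logical OR (level 1)
Higher level binds tighter
'>>' has higher precedence than '||'


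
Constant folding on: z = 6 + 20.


6 + 20 = 26 at compile time
Optimized: z = 26


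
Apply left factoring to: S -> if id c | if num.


Common prefix: 'if'
Factored: S -> if S', S' -> id c | num


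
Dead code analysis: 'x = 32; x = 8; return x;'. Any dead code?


first assignment to x is overwritten before any read
Dead: 'x = 32'


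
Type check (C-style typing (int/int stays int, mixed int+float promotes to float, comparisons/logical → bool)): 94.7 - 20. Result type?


Operand types: float - int
Rule: mixed int/float promotes to float; int/int stays int
Result type: float


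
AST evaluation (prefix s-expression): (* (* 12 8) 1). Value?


Evaluate inner: (* 12 8) = 96
Evaluate root: (* 96 1) = 96
Result: 96


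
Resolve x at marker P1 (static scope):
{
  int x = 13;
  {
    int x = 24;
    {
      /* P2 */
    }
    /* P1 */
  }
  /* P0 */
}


x declared in the same block as P1
x = 24


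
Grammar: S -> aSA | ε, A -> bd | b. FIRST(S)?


Per alternative of S: FIRST(aSA) = {a}; FIRST(ε) = {ε}
FIRST(S) = {a, ε}


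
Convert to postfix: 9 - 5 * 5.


* has higher precedence, evaluate 5*5 first
Postfix: 9 5 5 * -


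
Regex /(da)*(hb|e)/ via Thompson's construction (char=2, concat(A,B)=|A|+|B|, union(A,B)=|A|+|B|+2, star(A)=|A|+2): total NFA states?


Syntax tree has 5 char leaf(s), 1 union(s), 1 star(s)
chars contribute 5×2 = 10; each union adds +2; each star adds +2
Total: 10 + 2 + 2 = 14 states


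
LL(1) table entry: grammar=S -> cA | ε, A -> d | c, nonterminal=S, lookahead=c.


For [S, c]: 'c' ∈ FIRST(cA)
Entry: S -> cA


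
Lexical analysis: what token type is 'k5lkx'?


Pattern: letter/underscore followed by alphanumerics, not a keyword
Type: IDENTIFIER


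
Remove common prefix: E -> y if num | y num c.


Common prefix: 'y'
Factored: E -> y E', E' -> if num | num c


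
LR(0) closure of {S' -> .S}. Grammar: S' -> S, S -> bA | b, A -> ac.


Start: S' -> .S
For each item with dot before a nonterminal B, add B -> .γ for every B-production
Closure: [S' -> .S, S -> .bA, S -> .b]


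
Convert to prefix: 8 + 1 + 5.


left-to-right (same/higher precedence on left): tree is (+ (+ 8 1) 5)
Prefix: + + 8 1 5


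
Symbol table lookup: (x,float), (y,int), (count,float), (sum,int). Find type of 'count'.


Lookup 'count' → type float


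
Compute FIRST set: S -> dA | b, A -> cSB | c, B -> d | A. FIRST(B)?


Per alternative of B: FIRST(d) = {d}; FIRST(A) = {c}
FIRST(B) = {c, d}


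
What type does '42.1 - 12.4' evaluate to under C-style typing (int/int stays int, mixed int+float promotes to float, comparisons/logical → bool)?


Operand types: float - float
Rule: mixed int/float promotes to float; int/int stays int
Result type: float


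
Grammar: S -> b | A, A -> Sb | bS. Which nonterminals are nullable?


A nonterminal is nullable iff some alternative derives ε (directly, or every symbol in it is nullable)
Nullable: {}


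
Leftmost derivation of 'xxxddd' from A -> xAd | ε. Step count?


Derivation: A => xAd => xxAdd => xxxAddd => xxxddd
Steps: 4


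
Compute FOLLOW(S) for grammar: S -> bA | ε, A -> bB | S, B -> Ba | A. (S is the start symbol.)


$ ∈ FOLLOW(S). For each A -> αBβ: add FIRST(β)\{ε} to FOLLOW(B); if β nullable, add FOLLOW(A).
FOLLOW(S) = {$, a}


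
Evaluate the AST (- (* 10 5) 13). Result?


Evaluate inner: (* 10 5) = 50
Evaluate root: (- 50 13) = 37
Result: 37


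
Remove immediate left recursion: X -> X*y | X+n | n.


Left-recursive alternatives: X*y, X+n; non-recursive: n
Introduce X': X -> nX', X' -> *yX' | +nX' | ε


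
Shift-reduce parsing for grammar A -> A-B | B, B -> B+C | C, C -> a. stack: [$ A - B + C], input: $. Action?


handle 'B+C' on top
Action: reduce (B -> B+C)


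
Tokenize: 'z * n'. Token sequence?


Scan left to right, longest-match per lexeme
Tokens: ID(z), OP(*), ID(n)


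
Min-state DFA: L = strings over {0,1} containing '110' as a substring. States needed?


KMP-style automaton: 3 progress states + 1 absorbing accept = 4
Minimal DFA: 4 states


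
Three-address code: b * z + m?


Break into single-operator statements:
t1 = b * z
t2 = t1 + m


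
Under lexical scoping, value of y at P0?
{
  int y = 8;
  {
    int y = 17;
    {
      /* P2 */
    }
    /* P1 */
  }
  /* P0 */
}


y declared in the same block as P0
y = 8


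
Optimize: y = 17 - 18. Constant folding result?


17 - 18 = -1 at compile time
Optimized: y = -1


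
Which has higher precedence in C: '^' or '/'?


'/' is multiplicative (level 10); '^' is bitwise XOR (level 4)
Higher level binds tighter
'/' has higher precedence than '^'


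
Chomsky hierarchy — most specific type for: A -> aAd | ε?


Single nonterminal LHS, but a^n d^n is not regular
Classification: Type 2 (Context-Free)


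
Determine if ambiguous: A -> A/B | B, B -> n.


precedence layered via separate nonterminal B: deterministic
Unambiguous


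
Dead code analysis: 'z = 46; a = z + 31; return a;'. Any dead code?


z is read by a's definition; a is returned
No dead code


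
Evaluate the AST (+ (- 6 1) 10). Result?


Evaluate inner: (- 6 1) = 5
Evaluate root: (+ 5 10) = 15
Result: 15


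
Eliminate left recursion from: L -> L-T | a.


Left-recursive alternatives: L-T; non-recursive: a
Introduce L': L -> aL', L' -> -TL' | ε


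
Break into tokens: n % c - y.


Scan left to right, longest-match per lexeme
Tokens: ID(n), OP(%), ID(c), OP(-), ID(y)


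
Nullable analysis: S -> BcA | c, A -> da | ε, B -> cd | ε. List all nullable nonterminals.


A nonterminal is nullable iff some alternative derives ε (directly, or every symbol in it is nullable)
Nullable: {A, B}


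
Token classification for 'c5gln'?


Pattern: letter/underscore followed by alphanumerics, not a keyword
Type: IDENTIFIER


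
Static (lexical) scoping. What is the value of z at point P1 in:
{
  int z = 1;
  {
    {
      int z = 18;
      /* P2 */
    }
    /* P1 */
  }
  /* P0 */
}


P1's block does not declare z; resolves to the enclosing declaration at depth 0
z = 1


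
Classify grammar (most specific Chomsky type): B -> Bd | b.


Left-linear: every RHS is a terminal or one nonterminal followed by a terminal
Classification: Type 3 (Regular)


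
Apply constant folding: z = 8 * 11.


8 * 11 = 88 at compile time
Optimized: z = 88


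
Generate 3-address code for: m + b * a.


Break into single-operator statements:
t1 = b * a
t2 = m + t1


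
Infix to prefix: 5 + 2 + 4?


left-to-right (same/higher precedence on left): tree is (+ (+ 5 2) 4)
Prefix: + + 5 2 4


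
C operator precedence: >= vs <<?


'<<' is shift (level 8); '>=' is relational (level 7)
Higher level binds tighter
'<<' has higher precedence than '>='


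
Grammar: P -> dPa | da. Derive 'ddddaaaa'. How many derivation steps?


Derivation: P => dPa => ddPaa => dddPaaa => ddddaaaa
Steps: 4


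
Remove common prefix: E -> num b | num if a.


Common prefix: 'num'
Factored: E -> num E', E' -> b | if a


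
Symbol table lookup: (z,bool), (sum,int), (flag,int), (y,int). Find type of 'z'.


Lookup 'z' → type bool


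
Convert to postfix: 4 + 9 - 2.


Left to right (same or higher precedence on left)
Postfix: 4 9 + 2 -
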